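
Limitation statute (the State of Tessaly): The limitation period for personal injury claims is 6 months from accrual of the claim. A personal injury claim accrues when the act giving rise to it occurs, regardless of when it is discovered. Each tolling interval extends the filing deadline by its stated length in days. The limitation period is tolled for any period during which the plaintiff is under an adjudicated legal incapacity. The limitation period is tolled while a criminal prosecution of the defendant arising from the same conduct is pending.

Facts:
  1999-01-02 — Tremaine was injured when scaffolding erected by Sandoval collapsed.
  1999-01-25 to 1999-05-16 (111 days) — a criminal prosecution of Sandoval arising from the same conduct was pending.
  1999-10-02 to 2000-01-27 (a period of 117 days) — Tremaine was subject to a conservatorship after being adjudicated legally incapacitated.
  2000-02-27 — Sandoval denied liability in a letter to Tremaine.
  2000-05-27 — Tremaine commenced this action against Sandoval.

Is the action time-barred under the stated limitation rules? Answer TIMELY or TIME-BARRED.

TIME-BARRED

The claim accrued on 1999-01-02, when the wrongful act occurred.
The untolled deadline — 6 months after 1999-01-02 — is 1999-07-02.
The period was tolled for 111 days by the pending criminal prosecution (1999-01-25 to 1999-05-16), pushing the deadline to 1999-10-21.
Because the plaintiff's legal incapacity ran from 1999-10-02 to 2000-01-27, the deadline is extended by 117 days to 2000-02-15.
The other events in the timeline have no effect on the limitation period under the stated rules.
Filing on 2000-05-27 missed the 2000-02-15 deadline — the action is time-barred.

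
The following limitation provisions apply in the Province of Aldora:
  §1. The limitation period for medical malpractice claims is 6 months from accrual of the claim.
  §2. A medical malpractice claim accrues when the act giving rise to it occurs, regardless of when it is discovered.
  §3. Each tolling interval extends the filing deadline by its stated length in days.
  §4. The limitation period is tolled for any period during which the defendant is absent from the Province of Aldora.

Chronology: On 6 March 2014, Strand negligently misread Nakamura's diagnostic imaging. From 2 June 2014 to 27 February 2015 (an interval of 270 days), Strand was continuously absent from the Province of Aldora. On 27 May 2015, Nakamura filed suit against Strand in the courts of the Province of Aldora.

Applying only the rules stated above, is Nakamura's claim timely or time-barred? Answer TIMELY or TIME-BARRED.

The claim accrued on 6 March 2014, when the wrongful act occurred.
Adding the 6 months base period to 6 March 2014 gives a deadline of 6 September 2014, before any tolling.
The defendant's absence from the jurisdiction from 2 June 2014 to 27 February 2015 tolled the period for 270 days, extending the deadline to 3 June 2015.
Filing on 27 May 2015 beat the 3 June 2015 deadline — the action is timely.

TIMELY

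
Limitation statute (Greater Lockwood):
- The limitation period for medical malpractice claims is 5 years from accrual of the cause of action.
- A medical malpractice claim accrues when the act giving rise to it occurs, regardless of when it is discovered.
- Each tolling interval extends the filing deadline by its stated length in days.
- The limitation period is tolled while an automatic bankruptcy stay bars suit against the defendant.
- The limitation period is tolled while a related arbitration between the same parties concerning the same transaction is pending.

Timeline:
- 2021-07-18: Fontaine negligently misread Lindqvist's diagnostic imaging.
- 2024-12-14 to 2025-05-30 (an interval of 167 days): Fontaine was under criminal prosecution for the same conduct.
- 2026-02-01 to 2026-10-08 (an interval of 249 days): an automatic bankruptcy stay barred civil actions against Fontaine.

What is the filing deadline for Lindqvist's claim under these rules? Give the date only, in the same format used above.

The limitation period began to run on 2021-07-18.
Adding the 5 years base period to 2021-07-18 gives a deadline of 2026-07-18, before any tolling.
The automatic bankruptcy stay from 2026-02-01 to 2026-10-08 tolled the period for 249 days, extending the deadline to 2027-03-24.
Although a criminal prosecution ran from 2024-12-14 to 2025-05-30, the stated rules do not make that a tolling event, so it is disregarded.

2027-03-24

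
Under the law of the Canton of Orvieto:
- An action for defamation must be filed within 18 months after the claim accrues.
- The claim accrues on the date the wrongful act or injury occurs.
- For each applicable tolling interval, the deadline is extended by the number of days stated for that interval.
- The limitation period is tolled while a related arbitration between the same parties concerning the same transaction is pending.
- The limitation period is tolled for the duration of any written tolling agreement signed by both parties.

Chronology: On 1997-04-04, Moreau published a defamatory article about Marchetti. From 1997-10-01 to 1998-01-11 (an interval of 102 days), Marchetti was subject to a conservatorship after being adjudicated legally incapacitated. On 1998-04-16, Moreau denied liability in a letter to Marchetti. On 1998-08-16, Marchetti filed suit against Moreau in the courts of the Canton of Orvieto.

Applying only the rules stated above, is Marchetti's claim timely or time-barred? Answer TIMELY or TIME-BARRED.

The claim accrued on 1997-04-04, when the wrongful act occurred.
The untolled deadline — 18 months after 1997-04-04 — is 1998-10-04.
The plaintiff's legal incapacity from 1997-10-01 to 1998-01-11 does not toll the period, because no stated rule makes the plaintiff's incapacity a tolling event.
The other events in the timeline have no effect on the limitation period under the stated rules.
Marchetti filed on 1998-08-16, before the 1998-10-04 deadline, so the action is timely.

TIMELY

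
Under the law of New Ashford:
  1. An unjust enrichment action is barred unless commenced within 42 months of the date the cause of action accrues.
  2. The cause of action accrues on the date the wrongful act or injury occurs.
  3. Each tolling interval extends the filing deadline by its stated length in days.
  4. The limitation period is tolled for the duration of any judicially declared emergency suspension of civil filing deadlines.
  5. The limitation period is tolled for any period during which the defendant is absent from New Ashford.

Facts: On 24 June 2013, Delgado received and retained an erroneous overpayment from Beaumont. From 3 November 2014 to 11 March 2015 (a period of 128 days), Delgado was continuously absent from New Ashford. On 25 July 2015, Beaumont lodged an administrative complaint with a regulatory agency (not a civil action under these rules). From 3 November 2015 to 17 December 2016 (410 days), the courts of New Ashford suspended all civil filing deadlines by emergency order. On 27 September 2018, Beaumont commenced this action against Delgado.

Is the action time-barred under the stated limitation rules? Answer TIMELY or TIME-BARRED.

TIME-BARRED

The claim accrued on 24 June 2013, when the wrongful act occurred.
The untolled deadline — 42 months after 24 June 2013 — is 24 December 2016.
Because the defendant's absence from the jurisdiction ran from 3 November 2014 to 11 March 2015, the deadline is extended by 128 days to 1 May 2017.
The emergency suspension of filing deadlines from 3 November 2015 to 17 December 2016 tolled the period for 410 days, extending the deadline to 15 June 2018.
The other events in the timeline have no effect on the limitation period under the stated rules.
Beaumont filed on 27 September 2018, after the 15 June 2018 deadline, so the action is time-barred.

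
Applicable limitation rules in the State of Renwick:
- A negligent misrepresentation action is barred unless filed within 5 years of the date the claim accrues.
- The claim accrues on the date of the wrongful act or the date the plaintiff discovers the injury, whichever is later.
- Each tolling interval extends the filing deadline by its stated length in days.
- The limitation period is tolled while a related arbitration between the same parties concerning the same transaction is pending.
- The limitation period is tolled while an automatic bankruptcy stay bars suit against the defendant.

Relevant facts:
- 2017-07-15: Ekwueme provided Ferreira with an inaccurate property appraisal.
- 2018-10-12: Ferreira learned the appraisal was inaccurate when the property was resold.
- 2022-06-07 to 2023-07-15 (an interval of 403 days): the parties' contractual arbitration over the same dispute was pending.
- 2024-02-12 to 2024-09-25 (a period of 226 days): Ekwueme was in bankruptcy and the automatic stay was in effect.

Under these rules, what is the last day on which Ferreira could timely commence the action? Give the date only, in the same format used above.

Taking the later of the act (2017-07-15) and discovery (2018-10-12), the claim accrued on 2018-10-12.
Adding the 5 years base period to 2018-10-12 gives a deadline of 2023-10-12, before any tolling.
The period was tolled for 403 days by the pending related arbitration (2022-06-07 to 2023-07-15), pushing the deadline to 2024-11-18.
The period was tolled for 226 days by the automatic bankruptcy stay (2024-02-12 to 2024-09-25), pushing the deadline to 2025-07-02.

2025-07-02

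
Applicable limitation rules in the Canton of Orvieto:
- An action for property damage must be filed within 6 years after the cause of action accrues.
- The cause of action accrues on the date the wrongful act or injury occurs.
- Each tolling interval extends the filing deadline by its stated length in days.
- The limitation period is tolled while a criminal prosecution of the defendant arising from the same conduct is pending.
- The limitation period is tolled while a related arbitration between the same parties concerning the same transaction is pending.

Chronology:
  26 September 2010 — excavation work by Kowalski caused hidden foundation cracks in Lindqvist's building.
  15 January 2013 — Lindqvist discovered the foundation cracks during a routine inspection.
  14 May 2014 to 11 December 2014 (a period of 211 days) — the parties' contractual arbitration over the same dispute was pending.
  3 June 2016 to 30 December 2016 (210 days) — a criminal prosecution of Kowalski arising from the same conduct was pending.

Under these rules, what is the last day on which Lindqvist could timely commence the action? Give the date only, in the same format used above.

21 November 2017

Because the rule ties accrual to occurrence, the claim accrued on 26 September 2010, not on the 15 January 2013 discovery date.
Adding the 6 years base period to 26 September 2010 gives a deadline of 26 September 2016, before any tolling.
Because the pending related arbitration ran from 14 May 2014 to 11 December 2014, the deadline is extended by 211 days to 25 April 2017.
The pending criminal prosecution from 3 June 2016 to 30 December 2016 tolled the period for 210 days, extending the deadline to 21 November 2017.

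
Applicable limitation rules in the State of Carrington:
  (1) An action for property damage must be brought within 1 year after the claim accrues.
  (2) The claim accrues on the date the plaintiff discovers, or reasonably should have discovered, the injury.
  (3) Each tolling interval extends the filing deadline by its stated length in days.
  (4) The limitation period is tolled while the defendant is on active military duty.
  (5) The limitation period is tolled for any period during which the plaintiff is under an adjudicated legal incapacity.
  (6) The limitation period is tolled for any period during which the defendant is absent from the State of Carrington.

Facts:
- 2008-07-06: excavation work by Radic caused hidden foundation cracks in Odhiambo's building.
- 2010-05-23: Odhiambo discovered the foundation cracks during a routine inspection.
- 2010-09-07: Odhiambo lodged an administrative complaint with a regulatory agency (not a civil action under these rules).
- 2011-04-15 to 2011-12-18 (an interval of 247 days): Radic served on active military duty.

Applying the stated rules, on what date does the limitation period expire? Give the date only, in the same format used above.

Accrual is tied to discovery, so the period began on 2010-05-23 rather than on 2008-07-06 when the act occurred.
1 year from 2010-05-23 is 2011-05-23.
The defendant's active military service from 2011-04-15 to 2011-12-18 tolled the period for 247 days, extending the deadline to 2012-01-25.
None of the other events listed affects the running of the period under the stated rules.

2012-01-25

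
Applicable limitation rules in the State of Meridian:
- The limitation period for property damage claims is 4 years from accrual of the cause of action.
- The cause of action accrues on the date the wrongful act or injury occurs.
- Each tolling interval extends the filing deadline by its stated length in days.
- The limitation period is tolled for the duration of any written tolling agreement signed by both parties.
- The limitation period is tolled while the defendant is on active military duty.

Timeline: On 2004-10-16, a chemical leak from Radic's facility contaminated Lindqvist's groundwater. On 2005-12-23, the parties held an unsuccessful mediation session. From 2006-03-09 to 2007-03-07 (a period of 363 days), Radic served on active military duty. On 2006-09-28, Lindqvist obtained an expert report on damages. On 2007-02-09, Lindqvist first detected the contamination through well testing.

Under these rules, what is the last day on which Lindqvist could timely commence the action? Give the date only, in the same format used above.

Accrual is governed by the date of the act, so the period began to run on 2004-10-16; the later discovery on 2007-02-09 is irrelevant under the stated rule.
The untolled deadline — 4 years after 2004-10-16 — is 2008-10-16.
The period was tolled for 363 days by the defendant's active military service (2006-03-09 to 2007-03-07), pushing the deadline to 2009-10-14.
The other events in the timeline have no effect on the limitation period under the stated rules.

2009-10-14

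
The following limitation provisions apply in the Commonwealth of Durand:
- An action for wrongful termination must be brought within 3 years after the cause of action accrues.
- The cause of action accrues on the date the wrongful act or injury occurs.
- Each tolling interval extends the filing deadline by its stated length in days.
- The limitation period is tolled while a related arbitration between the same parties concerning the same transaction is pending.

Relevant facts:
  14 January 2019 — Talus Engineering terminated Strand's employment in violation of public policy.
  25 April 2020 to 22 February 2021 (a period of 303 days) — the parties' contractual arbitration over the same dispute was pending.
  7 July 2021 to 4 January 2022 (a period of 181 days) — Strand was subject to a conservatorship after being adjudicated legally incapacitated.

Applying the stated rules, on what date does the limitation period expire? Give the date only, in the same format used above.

13 November 2022

The claim accrued on 14 January 2019, when the wrongful act occurred.
Adding the 3 years base period to 14 January 2019 gives a deadline of 14 January 2022, before any tolling.
Because the pending related arbitration ran from 25 April 2020 to 22 February 2021, the deadline is extended by 303 days to 13 November 2022.
No stated provision tolls the period for the plaintiff's incapacity, so the interval from 7 July 2021 to 4 January 2022 has no effect on the deadline.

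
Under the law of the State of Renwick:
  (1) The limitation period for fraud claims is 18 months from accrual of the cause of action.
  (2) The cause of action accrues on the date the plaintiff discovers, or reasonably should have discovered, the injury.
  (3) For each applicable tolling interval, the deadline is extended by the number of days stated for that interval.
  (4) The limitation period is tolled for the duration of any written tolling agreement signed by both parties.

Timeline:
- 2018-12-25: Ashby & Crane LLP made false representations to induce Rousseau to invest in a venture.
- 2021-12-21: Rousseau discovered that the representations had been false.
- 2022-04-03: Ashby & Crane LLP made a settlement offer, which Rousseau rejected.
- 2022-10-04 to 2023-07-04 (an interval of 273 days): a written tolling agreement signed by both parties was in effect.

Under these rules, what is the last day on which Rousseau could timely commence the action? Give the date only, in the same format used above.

Under the discovery rule, the claim accrued on 2021-12-21, when Rousseau discovered the injury — not on the 2018-12-25 date of the underlying act.
Adding the 18 months base period to 2021-12-21 gives a deadline of 2023-06-21, before any tolling.
The period was tolled for 273 days by the written tolling agreement (2022-10-04 to 2023-07-04), pushing the deadline to 2024-03-20.
The other events in the timeline have no effect on the limitation period under the stated rules.

2024-03-20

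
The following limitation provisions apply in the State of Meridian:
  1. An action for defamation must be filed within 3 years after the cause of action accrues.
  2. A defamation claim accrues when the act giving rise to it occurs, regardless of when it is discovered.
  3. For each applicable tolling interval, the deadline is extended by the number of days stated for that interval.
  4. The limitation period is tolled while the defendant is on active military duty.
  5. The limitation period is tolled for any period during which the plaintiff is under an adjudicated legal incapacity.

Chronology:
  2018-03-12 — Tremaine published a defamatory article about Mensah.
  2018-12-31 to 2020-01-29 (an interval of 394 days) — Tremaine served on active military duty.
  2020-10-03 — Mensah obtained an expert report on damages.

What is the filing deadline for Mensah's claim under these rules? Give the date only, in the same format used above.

2022-04-10

The limitation period began to run on 2018-03-12.
3 years from 2018-03-12 is 2021-03-12.
The defendant's active military service from 2018-12-31 to 2020-01-29 tolled the period for 394 days, extending the deadline to 2022-04-10.
The other events in the timeline have no effect on the limitation period under the stated rules.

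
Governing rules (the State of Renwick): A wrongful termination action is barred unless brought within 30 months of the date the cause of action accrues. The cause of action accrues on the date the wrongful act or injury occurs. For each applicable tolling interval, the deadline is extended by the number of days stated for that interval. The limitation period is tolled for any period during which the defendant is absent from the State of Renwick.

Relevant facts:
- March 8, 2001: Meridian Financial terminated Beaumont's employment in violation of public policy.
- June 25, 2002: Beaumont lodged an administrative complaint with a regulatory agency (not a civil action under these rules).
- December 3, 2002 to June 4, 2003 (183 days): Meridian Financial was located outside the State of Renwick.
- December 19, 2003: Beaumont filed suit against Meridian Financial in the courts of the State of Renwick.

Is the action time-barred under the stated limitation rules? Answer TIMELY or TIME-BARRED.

TIMELY

The limitation period began to run on March 8, 2001.
The untolled deadline — 30 months after March 8, 2001 — is September 8, 2003.
The defendant's absence from the jurisdiction from December 3, 2002 to June 4, 2003 tolled the period for 183 days, extending the deadline to March 9, 2004.
Nothing else in the chronology tolls or restarts the period.
The December 19, 2003 filing precedes the March 9, 2004 deadline; the claim is timely.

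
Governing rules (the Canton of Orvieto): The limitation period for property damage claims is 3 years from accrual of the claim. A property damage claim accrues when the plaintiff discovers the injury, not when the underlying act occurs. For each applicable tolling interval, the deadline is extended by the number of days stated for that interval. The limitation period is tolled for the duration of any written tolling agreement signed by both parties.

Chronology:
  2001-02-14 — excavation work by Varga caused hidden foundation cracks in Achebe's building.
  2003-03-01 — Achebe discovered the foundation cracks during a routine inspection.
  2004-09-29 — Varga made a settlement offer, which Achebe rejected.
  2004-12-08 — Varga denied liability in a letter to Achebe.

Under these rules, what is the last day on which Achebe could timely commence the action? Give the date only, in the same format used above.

2006-03-01

Accrual is tied to discovery, so the period began on 2003-03-01 rather than on 2001-02-14 when the act occurred.
The untolled deadline — 3 years after 2003-03-01 — is 2006-03-01.
Nothing else in the chronology tolls or restarts the period.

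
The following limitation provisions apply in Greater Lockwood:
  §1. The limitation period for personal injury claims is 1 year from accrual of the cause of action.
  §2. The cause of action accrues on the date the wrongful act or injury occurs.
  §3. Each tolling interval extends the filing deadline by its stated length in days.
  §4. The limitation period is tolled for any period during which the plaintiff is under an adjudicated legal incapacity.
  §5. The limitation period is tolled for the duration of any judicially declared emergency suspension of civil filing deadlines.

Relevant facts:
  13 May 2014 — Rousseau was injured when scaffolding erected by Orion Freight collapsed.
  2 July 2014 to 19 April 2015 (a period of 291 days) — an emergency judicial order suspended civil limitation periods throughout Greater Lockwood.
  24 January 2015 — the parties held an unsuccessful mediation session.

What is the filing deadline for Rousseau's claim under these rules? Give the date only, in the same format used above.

28 February 2016

The cause of action accrued on 13 May 2014, the date of the act.
1 year from 13 May 2014 is 13 May 2015.
The period was tolled for 291 days by the emergency suspension of filing deadlines (2 July 2014 to 19 April 2015), pushing the deadline to 28 February 2016.
Nothing else in the chronology tolls or restarts the period.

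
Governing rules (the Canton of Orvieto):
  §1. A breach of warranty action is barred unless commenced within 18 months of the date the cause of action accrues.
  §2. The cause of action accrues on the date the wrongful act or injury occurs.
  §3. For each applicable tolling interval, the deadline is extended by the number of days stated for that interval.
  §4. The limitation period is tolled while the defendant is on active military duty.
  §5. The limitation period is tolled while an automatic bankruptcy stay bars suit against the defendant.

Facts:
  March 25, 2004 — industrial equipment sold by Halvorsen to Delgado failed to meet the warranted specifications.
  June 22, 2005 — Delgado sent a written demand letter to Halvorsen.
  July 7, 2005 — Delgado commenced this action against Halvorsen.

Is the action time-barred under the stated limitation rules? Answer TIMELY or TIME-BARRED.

TIMELY

The cause of action accrued on March 25, 2004, the date of the act.
18 months from March 25, 2004 is September 25, 2005.
Nothing else in the chronology tolls or restarts the period.
The July 7, 2005 filing precedes the September 25, 2005 deadline; the claim is timely.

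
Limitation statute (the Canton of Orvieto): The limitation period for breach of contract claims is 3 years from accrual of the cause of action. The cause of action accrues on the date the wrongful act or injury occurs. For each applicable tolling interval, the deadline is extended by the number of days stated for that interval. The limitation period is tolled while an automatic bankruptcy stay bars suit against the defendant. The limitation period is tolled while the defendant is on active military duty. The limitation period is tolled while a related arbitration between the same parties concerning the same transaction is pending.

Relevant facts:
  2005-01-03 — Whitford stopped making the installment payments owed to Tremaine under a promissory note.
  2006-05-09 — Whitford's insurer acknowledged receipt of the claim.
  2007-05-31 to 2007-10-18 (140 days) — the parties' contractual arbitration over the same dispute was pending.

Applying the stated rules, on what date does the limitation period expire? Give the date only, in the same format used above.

The limitation period began to run on 2005-01-03.
The untolled deadline — 3 years after 2005-01-03 — is 2008-01-03.
Because the pending related arbitration ran from 2007-05-31 to 2007-10-18, the deadline is extended by 140 days to 2008-05-22.
The other events in the timeline have no effect on the limitation period under the stated rules.

2008-05-22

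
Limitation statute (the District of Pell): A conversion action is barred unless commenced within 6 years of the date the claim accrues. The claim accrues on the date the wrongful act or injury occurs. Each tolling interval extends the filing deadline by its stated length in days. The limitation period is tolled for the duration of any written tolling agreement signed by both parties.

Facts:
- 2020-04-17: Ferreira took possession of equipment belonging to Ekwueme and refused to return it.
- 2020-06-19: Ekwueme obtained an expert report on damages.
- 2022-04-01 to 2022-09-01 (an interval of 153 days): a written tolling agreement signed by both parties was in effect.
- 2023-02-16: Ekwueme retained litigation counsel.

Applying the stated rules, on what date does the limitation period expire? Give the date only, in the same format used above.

2026-09-17

The claim accrued on 2020-04-17, when the wrongful act occurred.
The untolled deadline — 6 years after 2020-04-17 — is 2026-04-17.
The written tolling agreement from 2022-04-01 to 2022-09-01 tolled the period for 153 days, extending the deadline to 2026-09-17.
The other events in the timeline have no effect on the limitation period under the stated rules.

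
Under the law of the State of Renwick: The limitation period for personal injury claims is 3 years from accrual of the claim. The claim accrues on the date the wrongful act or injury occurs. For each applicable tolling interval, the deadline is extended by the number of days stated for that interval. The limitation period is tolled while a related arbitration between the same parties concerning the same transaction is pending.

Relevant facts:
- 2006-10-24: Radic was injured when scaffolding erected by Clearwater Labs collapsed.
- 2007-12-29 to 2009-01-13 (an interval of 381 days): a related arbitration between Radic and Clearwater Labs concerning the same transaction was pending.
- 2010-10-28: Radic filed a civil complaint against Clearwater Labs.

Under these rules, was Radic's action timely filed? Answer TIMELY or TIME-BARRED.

The limitation period began to run on 2006-10-24.
3 years from 2006-10-24 is 2009-10-24.
The period was tolled for 381 days by the pending related arbitration (2007-12-29 to 2009-01-13), pushing the deadline to 2010-11-09.
Filing on 2010-10-28 beat the 2010-11-09 deadline — the action is timely.

TIMELY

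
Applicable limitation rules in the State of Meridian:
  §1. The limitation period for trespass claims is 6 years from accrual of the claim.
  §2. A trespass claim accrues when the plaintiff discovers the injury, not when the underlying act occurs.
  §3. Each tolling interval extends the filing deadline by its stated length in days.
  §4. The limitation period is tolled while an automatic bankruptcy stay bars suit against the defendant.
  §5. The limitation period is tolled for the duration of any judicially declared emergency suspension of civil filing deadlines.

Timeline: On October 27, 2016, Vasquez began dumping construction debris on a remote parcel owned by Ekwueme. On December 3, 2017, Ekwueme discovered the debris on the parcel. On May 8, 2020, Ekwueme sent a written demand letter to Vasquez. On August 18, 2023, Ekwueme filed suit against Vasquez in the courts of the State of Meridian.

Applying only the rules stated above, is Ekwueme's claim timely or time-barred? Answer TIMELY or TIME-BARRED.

The claim did not accrue until Ekwueme discovered the injury on December 3, 2017; the October 27, 2016 act date does not start the clock under the stated rule.
Adding the 6 years base period to December 3, 2017 gives a deadline of December 3, 2023, before any tolling.
None of the other events listed affects the running of the period under the stated rules.
Filing on August 18, 2023 beat the December 3, 2023 deadline — the action is timely.

TIMELY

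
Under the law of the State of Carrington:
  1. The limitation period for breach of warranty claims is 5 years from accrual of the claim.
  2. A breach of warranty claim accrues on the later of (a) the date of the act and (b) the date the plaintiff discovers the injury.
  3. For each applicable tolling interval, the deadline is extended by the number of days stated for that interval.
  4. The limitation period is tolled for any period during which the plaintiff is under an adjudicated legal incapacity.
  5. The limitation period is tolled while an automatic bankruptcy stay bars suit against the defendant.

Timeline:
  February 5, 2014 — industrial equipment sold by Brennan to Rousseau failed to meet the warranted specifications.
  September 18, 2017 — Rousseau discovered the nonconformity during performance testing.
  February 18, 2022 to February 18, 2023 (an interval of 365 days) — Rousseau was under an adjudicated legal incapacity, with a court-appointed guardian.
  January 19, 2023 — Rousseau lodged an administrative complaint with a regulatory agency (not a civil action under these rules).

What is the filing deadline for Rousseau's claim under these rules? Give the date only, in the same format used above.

Because discovery on September 18, 2017 post-dates the February 5, 2014 act, accrual under the later-of rule falls on September 18, 2017.
Adding the 5 years base period to September 18, 2017 gives a deadline of September 18, 2022, before any tolling.
The period was tolled for 365 days by the plaintiff's legal incapacity (February 18, 2022 to February 18, 2023), pushing the deadline to September 18, 2023.
Nothing else in the chronology tolls or restarts the period.

September 18, 2023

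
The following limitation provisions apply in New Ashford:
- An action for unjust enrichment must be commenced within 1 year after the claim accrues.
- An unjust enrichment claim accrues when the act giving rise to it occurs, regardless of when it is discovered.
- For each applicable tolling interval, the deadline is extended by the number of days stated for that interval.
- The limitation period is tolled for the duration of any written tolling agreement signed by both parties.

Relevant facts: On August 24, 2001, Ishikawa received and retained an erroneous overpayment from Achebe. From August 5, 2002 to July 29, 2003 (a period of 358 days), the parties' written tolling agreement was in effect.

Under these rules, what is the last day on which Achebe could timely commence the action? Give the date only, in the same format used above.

The claim accrued on August 24, 2001, when the wrongful act occurred.
The untolled deadline — 1 year after August 24, 2001 — is August 24, 2002.
The period was tolled for 358 days by the written tolling agreement (August 5, 2002 to July 29, 2003), pushing the deadline to August 17, 2003.

August 17, 2003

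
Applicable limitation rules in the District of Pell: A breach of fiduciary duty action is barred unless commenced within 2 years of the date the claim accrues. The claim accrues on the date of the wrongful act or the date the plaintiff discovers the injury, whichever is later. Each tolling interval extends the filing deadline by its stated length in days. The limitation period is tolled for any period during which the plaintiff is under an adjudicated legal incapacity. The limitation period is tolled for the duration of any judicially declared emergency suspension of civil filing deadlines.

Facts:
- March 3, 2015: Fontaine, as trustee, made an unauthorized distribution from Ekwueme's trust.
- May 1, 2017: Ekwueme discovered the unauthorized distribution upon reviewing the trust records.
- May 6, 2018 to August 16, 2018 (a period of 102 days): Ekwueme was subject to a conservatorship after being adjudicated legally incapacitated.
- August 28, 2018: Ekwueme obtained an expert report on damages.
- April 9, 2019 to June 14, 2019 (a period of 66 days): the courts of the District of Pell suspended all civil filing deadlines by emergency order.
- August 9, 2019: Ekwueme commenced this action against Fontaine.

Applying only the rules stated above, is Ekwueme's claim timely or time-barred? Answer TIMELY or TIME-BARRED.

The claim accrued on May 1, 2017 — the later of the March 3, 2015 act and the May 1, 2017 discovery.
2 years from May 1, 2017 is May 1, 2019.
Because the plaintiff's legal incapacity ran from May 6, 2018 to August 16, 2018, the deadline is extended by 102 days to August 11, 2019.
The emergency suspension of filing deadlines from April 9, 2019 to June 14, 2019 tolled the period for 66 days, extending the deadline to October 16, 2019.
Nothing else in the chronology tolls or restarts the period.
Filing on August 9, 2019 beat the October 16, 2019 deadline — the action is timely.

TIMELY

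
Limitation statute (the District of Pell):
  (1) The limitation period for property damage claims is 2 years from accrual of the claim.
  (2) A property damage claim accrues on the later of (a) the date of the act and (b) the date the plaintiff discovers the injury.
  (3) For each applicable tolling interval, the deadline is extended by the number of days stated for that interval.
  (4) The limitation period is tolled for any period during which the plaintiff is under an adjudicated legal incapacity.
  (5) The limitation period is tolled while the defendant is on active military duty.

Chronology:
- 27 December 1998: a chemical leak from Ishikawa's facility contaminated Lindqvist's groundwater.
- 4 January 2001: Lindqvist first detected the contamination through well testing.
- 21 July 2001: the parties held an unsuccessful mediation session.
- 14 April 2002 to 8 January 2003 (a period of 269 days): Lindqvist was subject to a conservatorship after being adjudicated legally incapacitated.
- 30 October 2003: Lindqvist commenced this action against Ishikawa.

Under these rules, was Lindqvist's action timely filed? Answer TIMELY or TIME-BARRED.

TIME-BARRED

The claim accrued on 4 January 2001 — the later of the 27 December 1998 act and the 4 January 2001 discovery.
Adding the 2 years base period to 4 January 2001 gives a deadline of 4 January 2003, before any tolling.
The plaintiff's legal incapacity from 14 April 2002 to 8 January 2003 tolled the period for 269 days, extending the deadline to 30 September 2003.
None of the other events listed affects the running of the period under the stated rules.
Filing on 30 October 2003 missed the 30 September 2003 deadline — the action is time-barred.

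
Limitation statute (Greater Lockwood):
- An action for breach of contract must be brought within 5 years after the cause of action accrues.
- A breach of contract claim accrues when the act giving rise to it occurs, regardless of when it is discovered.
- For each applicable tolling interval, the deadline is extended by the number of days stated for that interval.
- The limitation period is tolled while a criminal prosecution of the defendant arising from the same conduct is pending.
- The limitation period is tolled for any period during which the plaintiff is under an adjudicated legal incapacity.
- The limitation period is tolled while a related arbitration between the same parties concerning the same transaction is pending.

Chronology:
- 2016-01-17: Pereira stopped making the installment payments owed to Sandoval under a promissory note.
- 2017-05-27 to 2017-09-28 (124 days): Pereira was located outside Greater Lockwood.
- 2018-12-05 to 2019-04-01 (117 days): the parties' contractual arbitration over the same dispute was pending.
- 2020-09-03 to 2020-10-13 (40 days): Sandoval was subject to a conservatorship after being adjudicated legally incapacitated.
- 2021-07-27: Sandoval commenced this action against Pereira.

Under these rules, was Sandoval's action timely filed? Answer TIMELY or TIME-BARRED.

The cause of action accrued on 2016-01-17, the date of the act.
Adding the 5 years base period to 2016-01-17 gives a deadline of 2021-01-17, before any tolling.
Because the pending related arbitration ran from 2018-12-05 to 2019-04-01, the deadline is extended by 117 days to 2021-05-14.
Because the plaintiff's legal incapacity ran from 2020-09-03 to 2020-10-13, the deadline is extended by 40 days to 2021-06-23.
The defendant's absence from the jurisdiction from 2017-05-27 to 2017-09-28 does not toll the period, because no stated rule makes the defendant's absence a tolling event.
Filing on 2021-07-27 missed the 2021-06-23 deadline — the action is time-barred.

TIME-BARRED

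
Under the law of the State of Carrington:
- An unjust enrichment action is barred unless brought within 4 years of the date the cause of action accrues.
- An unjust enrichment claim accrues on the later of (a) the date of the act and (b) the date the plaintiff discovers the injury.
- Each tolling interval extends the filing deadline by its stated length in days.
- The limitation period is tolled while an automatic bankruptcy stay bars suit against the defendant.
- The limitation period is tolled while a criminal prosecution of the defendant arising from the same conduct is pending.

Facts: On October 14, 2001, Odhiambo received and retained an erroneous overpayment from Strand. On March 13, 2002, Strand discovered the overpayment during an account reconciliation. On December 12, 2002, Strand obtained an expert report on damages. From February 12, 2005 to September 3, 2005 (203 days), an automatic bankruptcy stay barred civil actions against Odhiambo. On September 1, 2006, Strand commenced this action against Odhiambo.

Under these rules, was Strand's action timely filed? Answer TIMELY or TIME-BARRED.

Taking the later of the act (October 14, 2001) and discovery (March 13, 2002), the claim accrued on March 13, 2002.
Adding the 4 years base period to March 13, 2002 gives a deadline of March 13, 2006, before any tolling.
Because the automatic bankruptcy stay ran from February 12, 2005 to September 3, 2005, the deadline is extended by 203 days to October 2, 2006.
The other events in the timeline have no effect on the limitation period under the stated rules.
Strand filed on September 1, 2006, before the October 2, 2006 deadline, so the action is timely.

TIMELY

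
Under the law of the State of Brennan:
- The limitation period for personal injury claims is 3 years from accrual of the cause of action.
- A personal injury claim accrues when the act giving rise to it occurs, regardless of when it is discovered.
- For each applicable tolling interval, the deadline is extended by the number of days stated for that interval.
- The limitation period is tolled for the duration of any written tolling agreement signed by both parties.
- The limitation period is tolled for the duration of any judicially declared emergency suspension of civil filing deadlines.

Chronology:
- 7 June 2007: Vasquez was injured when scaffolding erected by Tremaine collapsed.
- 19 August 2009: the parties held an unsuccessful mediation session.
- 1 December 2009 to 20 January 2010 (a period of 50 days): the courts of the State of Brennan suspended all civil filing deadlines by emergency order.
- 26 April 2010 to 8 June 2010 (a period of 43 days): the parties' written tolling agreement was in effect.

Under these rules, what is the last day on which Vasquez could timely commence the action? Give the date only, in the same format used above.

8 September 2010

The cause of action accrued on 7 June 2007, the date of the act.
Adding the 3 years base period to 7 June 2007 gives a deadline of 7 June 2010, before any tolling.
The emergency suspension of filing deadlines from 1 December 2009 to 20 January 2010 tolled the period for 50 days, extending the deadline to 27 July 2010.
Because the written tolling agreement ran from 26 April 2010 to 8 June 2010, the deadline is extended by 43 days to 8 September 2010.
The other events in the timeline have no effect on the limitation period under the stated rules.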